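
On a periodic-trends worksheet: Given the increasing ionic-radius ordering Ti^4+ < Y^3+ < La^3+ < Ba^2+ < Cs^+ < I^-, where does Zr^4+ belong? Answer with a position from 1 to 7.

2

Tabulating Z and e⁻: Ti^4+ has 18 e⁻ (Z=22), Zr^4+ has 36 e⁻ (Z=40), Y^3+ has 36 e⁻ (Z=39), La^3+ has 54 e⁻ (Z=57), Ba^2+ has 54 e⁻ (Z=56), Cs^+ has 54 e⁻ (Z=55), I^- has 54 e⁻ (Z=53). Ti^4+ < Zr^4+ (same group, 1 shell fewer); Zr^4+ < Y^3+ (isoelectronic, higher Z=40 is smaller); Y^3+ < La^3+ (same group, period 5 vs 6); La^3+ < Ba^2+ (isoelectronic, higher Z=57 is smaller); Ba^2+ < Cs^+ (isoelectronic, higher Z=56 is smaller); Cs^+ < I^- (both 54 e⁻, Z=55>53).
Putting Zr^4+ in gives Ti^4+ < Zr^4+ < Y^3+ < La^3+ < Ba^2+ < Cs^+ < I^-; it lands at slot 2.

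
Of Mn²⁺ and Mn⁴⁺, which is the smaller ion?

For a single element, ionic radius drops as positive charge rises — Mn⁴⁺ < Mn²⁺.

Mn⁴⁺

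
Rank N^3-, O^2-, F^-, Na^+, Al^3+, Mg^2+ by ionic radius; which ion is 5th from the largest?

Mg^2+

Isoelectronic series (10 e⁻ each). Size is set by nuclear charge: more protons means a smaller ion. Al^3+ (Z=13), Mg^2+ (Z=12), Na^+ (Z=11), F^- (Z=9), O^2- (Z=8), N^3- (Z=7).
Ordering: Al^3+ < Mg^2+ < Na^+ < F^- < O^2- < N^3-. The 5th largest is Mg^2+.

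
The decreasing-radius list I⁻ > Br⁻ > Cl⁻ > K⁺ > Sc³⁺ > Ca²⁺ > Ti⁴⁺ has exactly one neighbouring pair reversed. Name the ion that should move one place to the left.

Scanning neighbour by neighbour, only Sc³⁺/Ca²⁺ violates a trend: Sc³⁺ and Ca²⁺ share 18 electrons; the higher nuclear charge on Sc (Z=21) contracts it more, so Sc³⁺ < Ca²⁺. That makes Ca²⁺ the one sitting a position late relative to where it belongs.

Ca²⁺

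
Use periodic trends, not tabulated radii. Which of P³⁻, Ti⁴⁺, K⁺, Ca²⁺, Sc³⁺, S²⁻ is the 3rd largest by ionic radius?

K⁺

Isoelectronic series (18 e⁻ each). Size is set by nuclear charge: more protons means a smaller ion. Ti⁴⁺ (Z=22), Sc³⁺ (Z=21), Ca²⁺ (Z=20), K⁺ (Z=19), S²⁻ (Z=16), P³⁻ (Z=15).
Ordering: Ti⁴⁺ < Sc³⁺ < Ca²⁺ < K⁺ < S²⁻ < P³⁻. The 3rd largest is K⁺.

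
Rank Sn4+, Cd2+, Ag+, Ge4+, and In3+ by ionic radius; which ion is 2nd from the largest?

Cd2+

Tabulating Z and e⁻: Ge4+: 28 e⁻, Z=32, Sn4+: 46 e⁻, Z=50, In3+: 46 e⁻, Z=49, Cd2+: 46 e⁻, Z=48, Ag+: 46 e⁻, Z=47. Ge4+ < Sn4+ (same group, period 4 vs 5); Sn4+ < In3+ (both 46 e⁻, Z=50>49); In3+ < Cd2+ (isoelectronic, higher Z=49 is smaller); Cd2+ < Ag+ (both 46 e⁻, Z=48>47).
Full ascending order: Ge4+ < Sn4+ < In3+ < Cd2+ < Ag+. Counting from the largest, position 2 is Cd2+.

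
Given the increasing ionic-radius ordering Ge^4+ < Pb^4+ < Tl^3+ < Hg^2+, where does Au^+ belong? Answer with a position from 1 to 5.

Ge^4+: 28 e⁻, Z=32, Pb^4+: 78 e⁻, Z=82, Tl^3+: 78 e⁻, Z=81, Hg^2+: 78 e⁻, Z=80, Au^+: 78 e⁻, Z=79. Ge^4+ < Pb^4+ (same group, period 4 vs 6); Pb^4+ < Tl^3+ (both 78 e⁻, Z=82>81); Tl^3+ < Hg^2+ (isoelectronic, higher Z=81 is smaller); Hg^2+ < Au^+ (isoelectronic, higher Z=80 is smaller).
Putting Au^+ in gives Ge^4+ < Pb^4+ < Tl^3+ < Hg^2+ < Au^+; it lands at slot 5.

5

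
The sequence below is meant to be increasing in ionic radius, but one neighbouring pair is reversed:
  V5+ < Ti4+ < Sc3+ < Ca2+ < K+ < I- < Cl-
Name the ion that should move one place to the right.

The pair I-, Cl- is the wrong way round — Cl- and I- are in one column with the same charge; the lighter period-3 ion has 2 fewer shells and is smaller. All other adjacent pairs agree with periodic trends, so I- is the misplaced ion.

I-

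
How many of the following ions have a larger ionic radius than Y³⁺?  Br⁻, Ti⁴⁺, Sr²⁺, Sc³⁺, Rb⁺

3

Electron counts and nuclear charges: Ti⁴⁺ has 18 e⁻ (Z=22), Sc³⁺ has 18 e⁻ (Z=21), Y³⁺ has 36 e⁻ (Z=39), Sr²⁺ has 36 e⁻ (Z=38), Rb⁺ has 36 e⁻ (Z=37), Br⁻ has 36 e⁻ (Z=35). Ti⁴⁺ < Sc³⁺ (isoelectronic, higher Z=22 is smaller); Sc³⁺ < Y³⁺ (same group, period 4 vs 5); Y³⁺ < Sr²⁺ (isoelectronic, higher Z=39 is smaller); Sr²⁺ < Rb⁺ (both 36 e⁻, Z=38>37); Rb⁺ < Br⁻ (both 36 e⁻, Z=37>35).
Ordering all of them (including Y³⁺) by radius gives Ti⁴⁺ < Sc³⁺ < Y³⁺ < Sr²⁺ < Rb⁺ < Br⁻. Count: 3.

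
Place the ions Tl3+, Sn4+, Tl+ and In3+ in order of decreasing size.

Tl+ > Tl3+ > In3+ > Sn4+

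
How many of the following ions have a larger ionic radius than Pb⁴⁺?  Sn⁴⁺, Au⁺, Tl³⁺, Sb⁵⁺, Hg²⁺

3

Electron counts and nuclear charges: Sb⁵⁺ has 46 e⁻ (Z=51), Sn⁴⁺ has 46 e⁻ (Z=50), Pb⁴⁺ has 78 e⁻ (Z=82), Tl³⁺ has 78 e⁻ (Z=81), Hg²⁺ has 78 e⁻ (Z=80), Au⁺ has 78 e⁻ (Z=79). Sb⁵⁺ < Sn⁴⁺ (isoelectronic, higher Z=51 is smaller); Sn⁴⁺ < Pb⁴⁺ (same group, period 5 vs 6); Pb⁴⁺ < Tl³⁺ (both 78 e⁻, Z=82>81); Tl³⁺ < Hg²⁺ (both 78 e⁻, Z=81>80); Hg²⁺ < Au⁺ (isoelectronic, higher Z=80 is smaller).
Ordering all of them (including Pb⁴⁺) by radius gives Sb⁵⁺ < Sn⁴⁺ < Pb⁴⁺ < Tl³⁺ < Hg²⁺ < Au⁺. That's 3.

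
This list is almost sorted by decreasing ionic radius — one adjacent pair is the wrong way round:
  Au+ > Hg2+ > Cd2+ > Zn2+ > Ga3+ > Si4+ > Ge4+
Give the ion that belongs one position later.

The pair Si4+, Ge4+ is the wrong way round — same group and charge — period 3 sits above period 4, so Si4+ is smaller. All other adjacent pairs agree with periodic trends, so Si4+ is the misplaced ion.

Si4+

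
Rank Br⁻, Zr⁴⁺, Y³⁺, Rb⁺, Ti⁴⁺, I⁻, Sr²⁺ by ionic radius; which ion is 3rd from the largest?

Work out protons and electrons: Ti⁴⁺ (Z=22, 18 e⁻), Zr⁴⁺ (Z=40, 36 e⁻), Y³⁺ (Z=39, 36 e⁻), Sr²⁺ (Z=38, 36 e⁻), Rb⁺ (Z=37, 36 e⁻), Br⁻ (Z=35, 36 e⁻), I⁻ (Z=53, 54 e⁻). Ti⁴⁺ < Zr⁴⁺ (same group, period 4 vs 5); Zr⁴⁺ < Y³⁺ (both 36 e⁻, Z=40>39); Y³⁺ < Sr²⁺ (both 36 e⁻, Z=39>38); Sr²⁺ < Rb⁺ (both 36 e⁻, Z=38>37); Rb⁺ < Br⁻ (isoelectronic, higher Z=37 is smaller); Br⁻ < I⁻ (same group, 1 shell fewer).
So the order is Ti⁴⁺ < Zr⁴⁺ < Y³⁺ < Sr²⁺ < Rb⁺ < Br⁻ < I⁻; the 3rd-largest ion is Rb⁺.

Rb⁺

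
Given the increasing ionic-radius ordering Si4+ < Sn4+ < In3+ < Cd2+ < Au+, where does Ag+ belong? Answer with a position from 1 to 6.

5

Tabulating Z and e⁻: Si4+ has 10 e⁻ (Z=14), Sn4+ has 46 e⁻ (Z=50), In3+ has 46 e⁻ (Z=49), Cd2+ has 46 e⁻ (Z=48), Ag+ has 46 e⁻ (Z=47), Au+ has 78 e⁻ (Z=79). Si4+ < Sn4+ (same group, period 3 vs 5); Sn4+ < In3+ (isoelectronic, higher Z=50 is smaller); In3+ < Cd2+ (isoelectronic, higher Z=49 is smaller); Cd2+ < Ag+ (both 46 e⁻, Z=48>47); Ag+ < Au+ (same group, period 5 vs 6).
Putting Ag+ in gives Si4+ < Sn4+ < In3+ < Cd2+ < Ag+ < Au+; it lands at slot 5.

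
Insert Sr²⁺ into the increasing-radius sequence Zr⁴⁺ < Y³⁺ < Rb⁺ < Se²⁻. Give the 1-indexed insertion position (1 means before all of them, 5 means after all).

3

Isoelectronic series (36 e⁻ each). Size is set by nuclear charge: more protons means a smaller ion. Zr⁴⁺ (Z=40), Y³⁺ (Z=39), Sr²⁺ (Z=38), Rb⁺ (Z=37), Se²⁻ (Z=34).
The complete sequence is Zr⁴⁺ < Y³⁺ < Sr²⁺ < Rb⁺ < Se²⁻. Sr²⁺ sits at position 3.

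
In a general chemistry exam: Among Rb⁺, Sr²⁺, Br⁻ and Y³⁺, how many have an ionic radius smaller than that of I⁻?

First list Z and electron count for each: Y³⁺ has 36 e⁻ (Z=39), Sr²⁺ has 36 e⁻ (Z=38), Rb⁺ has 36 e⁻ (Z=37), Br⁻ has 36 e⁻ (Z=35), I⁻ has 54 e⁻ (Z=53). Y³⁺ < Sr²⁺ (isoelectronic, higher Z=39 is smaller); Sr²⁺ < Rb⁺ (both 36 e⁻, Z=38>37); Rb⁺ < Br⁻ (both 36 e⁻, Z=37>35); Br⁻ < I⁻ (same group, 1 shell fewer).
Ordering all of them (including I⁻) by radius gives Y³⁺ < Sr²⁺ < Rb⁺ < Br⁻ < I⁻. That's 4.

4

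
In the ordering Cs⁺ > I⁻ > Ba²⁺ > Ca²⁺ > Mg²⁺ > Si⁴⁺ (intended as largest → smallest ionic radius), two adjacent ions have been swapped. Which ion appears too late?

The pair Cs⁺, I⁻ is the wrong way round — Cs⁺ and I⁻ share 54 electrons; the higher nuclear charge on Cs (Z=55) contracts it more, so Cs⁺ < I⁻. All other adjacent pairs agree with periodic trends, so I⁻ is the misplaced ion.

I⁻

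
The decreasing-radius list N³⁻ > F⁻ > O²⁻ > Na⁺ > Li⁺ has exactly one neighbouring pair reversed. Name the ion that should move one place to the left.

O²⁻

Compare adjacent ions: both have 10 electrons but Z(F)=9 > Z(O)=8, so F⁻ should be the smaller of the two — yet in this decreasing list F⁻ sits before O²⁻. Nothing else is reversed, so O²⁻ should move one place to the left.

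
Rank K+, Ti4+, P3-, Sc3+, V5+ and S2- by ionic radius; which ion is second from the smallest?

All of these have 18 electrons (isoelectronic). With the same electron cloud, the ion with the most protons pulls it in tightest. Nuclear charges: V5+ (Z=23), Ti4+ (Z=22), Sc3+ (Z=21), K+ (Z=19), S2- (Z=16), P3- (Z=15). Highest Z is smallest.
Full ascending order: V5+ < Ti4+ < Sc3+ < K+ < S2- < P3-. Counting from the smallest, position 2 is Ti4+.

Ti4+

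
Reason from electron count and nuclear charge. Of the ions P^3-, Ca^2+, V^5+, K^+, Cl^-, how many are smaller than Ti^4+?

1

Each ion has 18 electrons. The ranking follows nuclear charge in reverse — greater Z gives a smaller radius. V^5+ (Z=23), Ti^4+ (Z=22), Ca^2+ (Z=20), K^+ (Z=19), Cl^- (Z=17), P^3- (Z=15).
Relative to Ti^4+, the ions that are smaller are V^5+. So 1 is smaller.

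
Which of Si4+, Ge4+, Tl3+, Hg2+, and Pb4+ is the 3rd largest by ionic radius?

Tabulating Z and e⁻: Si4+ has 10 e⁻ (Z=14), Ge4+ has 28 e⁻ (Z=32), Pb4+ has 78 e⁻ (Z=82), Tl3+ has 78 e⁻ (Z=81), Hg2+ has 78 e⁻ (Z=80). Si4+ < Ge4+ (same group, period 3 vs 4); Ge4+ < Pb4+ (same group, period 4 vs 6); Pb4+ < Tl3+ (isoelectronic, higher Z=82 is smaller); Tl3+ < Hg2+ (both 78 e⁻, Z=81>80).
So the order is Si4+ < Ge4+ < Pb4+ < Tl3+ < Hg2+; the 3rd-largest ion is Pb4+.

Pb4+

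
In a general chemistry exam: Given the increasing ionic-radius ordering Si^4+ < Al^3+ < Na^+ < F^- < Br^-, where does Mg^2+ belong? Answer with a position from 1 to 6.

Work out protons and electrons: Si^4+ has 10 e⁻ (Z=14), Al^3+ has 10 e⁻ (Z=13), Mg^2+ has 10 e⁻ (Z=12), Na^+ has 10 e⁻ (Z=11), F^- has 10 e⁻ (Z=9), Br^- has 36 e⁻ (Z=35). Si^4+ < Al^3+ (isoelectronic, higher Z=14 is smaller); Al^3+ < Mg^2+ (both 10 e⁻, Z=13>12); Mg^2+ < Na^+ (both 10 e⁻, Z=12>11); Na^+ < F^- (isoelectronic, higher Z=11 is smaller); F^- < Br^- (same group, period 2 vs 4).
With Mg^2+ included the full order is Si^4+ < Al^3+ < Mg^2+ < Na^+ < F^- < Br^-, so it takes position 3.

3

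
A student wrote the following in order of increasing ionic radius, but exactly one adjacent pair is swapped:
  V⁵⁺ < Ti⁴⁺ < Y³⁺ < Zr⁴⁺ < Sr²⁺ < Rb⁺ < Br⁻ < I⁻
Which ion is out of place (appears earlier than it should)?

Y³⁺

Scanning neighbour by neighbour, only Y³⁺/Zr⁴⁺ violates a trend: they are isoelectronic (36 e⁻) and Zr has more protons than Y (40 vs 39), making Zr⁴⁺ smaller. That makes Y³⁺ the one sitting a position early relative to where it belongs.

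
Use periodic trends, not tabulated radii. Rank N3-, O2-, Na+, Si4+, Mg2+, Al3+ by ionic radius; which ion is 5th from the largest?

Al3+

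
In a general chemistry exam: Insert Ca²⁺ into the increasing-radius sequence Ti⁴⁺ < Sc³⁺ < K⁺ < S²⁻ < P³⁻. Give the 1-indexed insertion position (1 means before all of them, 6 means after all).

3

Isoelectronic series (18 e⁻ each). Size is set by nuclear charge: more protons means a smaller ion. Ti⁴⁺ (Z=22), Sc³⁺ (Z=21), Ca²⁺ (Z=20), K⁺ (Z=19), S²⁻ (Z=16), P³⁻ (Z=15).
With Ca²⁺ included the full order is Ti⁴⁺ < Sc³⁺ < Ca²⁺ < K⁺ < S²⁻ < P³⁻, so it takes position 3.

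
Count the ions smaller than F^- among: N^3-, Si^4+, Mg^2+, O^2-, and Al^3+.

3

Isoelectronic series (10 e⁻ each). Size is set by nuclear charge: more protons means a smaller ion. Si^4+ (Z=14), Al^3+ (Z=13), Mg^2+ (Z=12), F^- (Z=9), O^2- (Z=8), N^3- (Z=7).
Overall: Si^4+ < Al^3+ < Mg^2+ < F^- < O^2- < N^3-. F^- has 3 below it and 2 above. So 3 are smaller.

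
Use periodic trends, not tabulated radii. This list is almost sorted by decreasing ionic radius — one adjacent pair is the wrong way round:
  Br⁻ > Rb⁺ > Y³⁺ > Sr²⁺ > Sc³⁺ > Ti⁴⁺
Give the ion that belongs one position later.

Y³⁺

The pair Y³⁺, Sr²⁺ is the wrong way round — they are isoelectronic (36 e⁻) and Y has more protons than Sr (39 vs 38), making Y³⁺ smaller. All other adjacent pairs agree with periodic trends, so Y³⁺ is the misplaced ion.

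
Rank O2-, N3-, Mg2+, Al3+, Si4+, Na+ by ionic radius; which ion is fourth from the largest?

Mg2+

These species are isoelectronic with 10 electrons. The only difference is the number of protons: Si4+ (Z=14), Al3+ (Z=13), Mg2+ (Z=12), Na+ (Z=11), O2- (Z=8), N3- (Z=7). The strongest nuclear pull (Si4+) gives the smallest ion.
That gives Si4+ < Al3+ < Mg2+ < Na+ < O2- < N3-. From the largest end, number 4 is Mg2+.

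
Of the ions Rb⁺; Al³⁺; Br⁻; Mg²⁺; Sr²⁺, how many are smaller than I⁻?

First list Z and electron count for each: Al³⁺ has 10 e⁻ (Z=13), Mg²⁺ has 10 e⁻ (Z=12), Sr²⁺ has 36 e⁻ (Z=38), Rb⁺ has 36 e⁻ (Z=37), Br⁻ has 36 e⁻ (Z=35), I⁻ has 54 e⁻ (Z=53). Al³⁺ < Mg²⁺ (both 10 e⁻, Z=13>12); Mg²⁺ < Sr²⁺ (same group, 2 shells fewer); Sr²⁺ < Rb⁺ (both 36 e⁻, Z=38>37); Rb⁺ < Br⁻ (both 36 e⁻, Z=37>35); Br⁻ < I⁻ (same group, 1 shell fewer).
Overall: Al³⁺ < Mg²⁺ < Sr²⁺ < Rb⁺ < Br⁻ < I⁻. I⁻ has 5 below it and 0 above. So 5 are smaller.

5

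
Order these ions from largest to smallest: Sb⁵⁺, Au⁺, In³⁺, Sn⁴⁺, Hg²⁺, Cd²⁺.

Work out protons and electrons: Sb⁵⁺: 46 e⁻, Z=51, Sn⁴⁺: 46 e⁻, Z=50, In³⁺: 46 e⁻, Z=49, Cd²⁺: 46 e⁻, Z=48, Hg²⁺: 78 e⁻, Z=80, Au⁺: 78 e⁻, Z=79. Sb⁵⁺ < Sn⁴⁺ (both 46 e⁻, Z=51>50); Sn⁴⁺ < In³⁺ (isoelectronic, higher Z=50 is smaller); In³⁺ < Cd²⁺ (both 46 e⁻, Z=49>48); Cd²⁺ < Hg²⁺ (same group, 1 shell fewer); Hg²⁺ < Au⁺ (both 78 e⁻, Z=80>79).

Au⁺ > Hg²⁺ > Cd²⁺ > In³⁺ > Sn⁴⁺ > Sb⁵⁺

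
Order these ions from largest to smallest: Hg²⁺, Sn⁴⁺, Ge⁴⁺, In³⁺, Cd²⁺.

Work out protons and electrons: Ge⁴⁺ (Z=32, 28 e⁻), Sn⁴⁺ (Z=50, 46 e⁻), In³⁺ (Z=49, 46 e⁻), Cd²⁺ (Z=48, 46 e⁻), Hg²⁺ (Z=80, 78 e⁻). Ge⁴⁺ < Sn⁴⁺ (same group, period 4 vs 5); Sn⁴⁺ < In³⁺ (both 46 e⁻, Z=50>49); In³⁺ < Cd²⁺ (isoelectronic, higher Z=49 is smaller); Cd²⁺ < Hg²⁺ (same group, 1 shell fewer).

Hg²⁺ > Cd²⁺ > In³⁺ > Sn⁴⁺ > Ge⁴⁺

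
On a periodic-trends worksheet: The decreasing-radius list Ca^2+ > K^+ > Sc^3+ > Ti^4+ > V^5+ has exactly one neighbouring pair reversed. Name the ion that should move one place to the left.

K^+

Compare adjacent ions: both have 18 electrons but Z(Ca)=20 > Z(K)=19, so Ca^2+ should be the smaller of the two — yet in this decreasing list Ca^2+ sits before K^+. Nothing else is reversed, so K^+ should move one place to the left.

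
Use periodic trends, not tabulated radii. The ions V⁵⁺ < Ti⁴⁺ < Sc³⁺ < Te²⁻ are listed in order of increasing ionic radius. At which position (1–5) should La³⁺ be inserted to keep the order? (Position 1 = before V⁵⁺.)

V⁵⁺ (Z=23, 18 e⁻), Ti⁴⁺ (Z=22, 18 e⁻), Sc³⁺ (Z=21, 18 e⁻), La³⁺ (Z=57, 54 e⁻), Te²⁻ (Z=52, 54 e⁻). V⁵⁺ < Ti⁴⁺ (isoelectronic, higher Z=23 is smaller); Ti⁴⁺ < Sc³⁺ (both 18 e⁻, Z=22>21); Sc³⁺ < La³⁺ (same group, period 4 vs 6); La³⁺ < Te²⁻ (isoelectronic, higher Z=57 is smaller).
Merged order: V⁵⁺ < Ti⁴⁺ < Sc³⁺ < La³⁺ < Te²⁻ — La³⁺ is number 4.

4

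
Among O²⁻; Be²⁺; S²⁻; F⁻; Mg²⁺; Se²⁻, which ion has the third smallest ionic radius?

F⁻

Be²⁺ (Z=4, 2 e⁻), Mg²⁺ (Z=12, 10 e⁻), F⁻ (Z=9, 10 e⁻), O²⁻ (Z=8, 10 e⁻), S²⁻ (Z=16, 18 e⁻), Se²⁻ (Z=34, 36 e⁻). Be²⁺ < Mg²⁺ (same group, period 2 vs 3); Mg²⁺ < F⁻ (both 10 e⁻, Z=12>9); F⁻ < O²⁻ (both 10 e⁻, Z=9>8); O²⁻ < S²⁻ (same group, 1 shell fewer); S²⁻ < Se²⁻ (same group, period 3 vs 4).
That gives Be²⁺ < Mg²⁺ < F⁻ < O²⁻ < S²⁻ < Se²⁻. From the smallest end, number 3 is F⁻.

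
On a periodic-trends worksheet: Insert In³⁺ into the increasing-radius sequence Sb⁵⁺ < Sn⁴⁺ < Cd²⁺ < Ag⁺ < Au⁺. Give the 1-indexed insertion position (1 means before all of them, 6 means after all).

3

First list Z and electron count for each: Sb⁵⁺ (Z=51, 46 e⁻), Sn⁴⁺ (Z=50, 46 e⁻), In³⁺ (Z=49, 46 e⁻), Cd²⁺ (Z=48, 46 e⁻), Ag⁺ (Z=47, 46 e⁻), Au⁺ (Z=79, 78 e⁻). Sb⁵⁺ < Sn⁴⁺ (isoelectronic, higher Z=51 is smaller); Sn⁴⁺ < In³⁺ (both 46 e⁻, Z=50>49); In³⁺ < Cd²⁺ (both 46 e⁻, Z=49>48); Cd²⁺ < Ag⁺ (both 46 e⁻, Z=48>47); Ag⁺ < Au⁺ (same group, period 5 vs 6).
With In³⁺ included the full order is Sb⁵⁺ < Sn⁴⁺ < In³⁺ < Cd²⁺ < Ag⁺ < Au⁺, so it takes position 3.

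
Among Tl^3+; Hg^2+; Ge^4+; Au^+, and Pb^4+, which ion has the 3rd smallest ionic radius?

Work out protons and electrons: Ge^4+ has 28 e⁻ (Z=32), Pb^4+ has 78 e⁻ (Z=82), Tl^3+ has 78 e⁻ (Z=81), Hg^2+ has 78 e⁻ (Z=80), Au^+ has 78 e⁻ (Z=79). Ge^4+ < Pb^4+ (same group, period 4 vs 6); Pb^4+ < Tl^3+ (both 78 e⁻, Z=82>81); Tl^3+ < Hg^2+ (isoelectronic, higher Z=81 is smaller); Hg^2+ < Au^+ (both 78 e⁻, Z=80>79).
Full ascending order: Ge^4+ < Pb^4+ < Tl^3+ < Hg^2+ < Au^+. Counting from the smallest, position 3 is Tl^3+.

Tl^3+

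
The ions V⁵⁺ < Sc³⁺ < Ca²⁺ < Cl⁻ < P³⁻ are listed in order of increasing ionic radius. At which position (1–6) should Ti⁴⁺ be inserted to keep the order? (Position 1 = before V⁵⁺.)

These species are isoelectronic with 18 electrons. The only difference is the number of protons: V⁵⁺ (Z=23), Ti⁴⁺ (Z=22), Sc³⁺ (Z=21), Ca²⁺ (Z=20), Cl⁻ (Z=17), P³⁻ (Z=15). The strongest nuclear pull (V⁵⁺) gives the smallest ion.
Merged order: V⁵⁺ < Ti⁴⁺ < Sc³⁺ < Ca²⁺ < Cl⁻ < P³⁻ — Ti⁴⁺ is number 2.

2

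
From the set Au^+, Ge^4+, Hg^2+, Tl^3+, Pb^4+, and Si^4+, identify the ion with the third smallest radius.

First list Z and electron count for each: Si^4+: 10 e⁻, Z=14, Ge^4+: 28 e⁻, Z=32, Pb^4+: 78 e⁻, Z=82, Tl^3+: 78 e⁻, Z=81, Hg^2+: 78 e⁻, Z=80, Au^+: 78 e⁻, Z=79. Si^4+ < Ge^4+ (same group, 1 shell fewer); Ge^4+ < Pb^4+ (same group, period 4 vs 6); Pb^4+ < Tl^3+ (both 78 e⁻, Z=82>81); Tl^3+ < Hg^2+ (isoelectronic, higher Z=81 is smaller); Hg^2+ < Au^+ (isoelectronic, higher Z=80 is smaller).
Ordering: Si^4+ < Ge^4+ < Pb^4+ < Tl^3+ < Hg^2+ < Au^+. The third smallest is Pb^4+.

Pb^4+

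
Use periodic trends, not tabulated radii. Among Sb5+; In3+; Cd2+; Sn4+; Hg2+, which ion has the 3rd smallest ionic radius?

In3+

Work out protons and electrons: Sb5+ has 46 e⁻ (Z=51), Sn4+ has 46 e⁻ (Z=50), In3+ has 46 e⁻ (Z=49), Cd2+ has 46 e⁻ (Z=48), Hg2+ has 78 e⁻ (Z=80). Sb5+ < Sn4+ (isoelectronic, higher Z=51 is smaller); Sn4+ < In3+ (both 46 e⁻, Z=50>49); In3+ < Cd2+ (isoelectronic, higher Z=49 is smaller); Cd2+ < Hg2+ (same group, period 5 vs 6).
That gives Sb5+ < Sn4+ < In3+ < Cd2+ < Hg2+. From the smallest end, number 3 is In3+.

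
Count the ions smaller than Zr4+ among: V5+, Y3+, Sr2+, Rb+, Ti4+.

2

Work out protons and electrons: V5+: 18 e⁻, Z=23, Ti4+: 18 e⁻, Z=22, Zr4+: 36 e⁻, Z=40, Y3+: 36 e⁻, Z=39, Sr2+: 36 e⁻, Z=38, Rb+: 36 e⁻, Z=37. V5+ < Ti4+ (both 18 e⁻, Z=23>22); Ti4+ < Zr4+ (same group, period 4 vs 5); Zr4+ < Y3+ (isoelectronic, higher Z=40 is smaller); Y3+ < Sr2+ (both 36 e⁻, Z=39>38); Sr2+ < Rb+ (both 36 e⁻, Z=38>37).
Relative to Zr4+, the ions that are smaller are V5+, Ti4+. Count: 2.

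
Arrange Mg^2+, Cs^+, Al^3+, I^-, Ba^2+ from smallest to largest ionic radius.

Work out protons and electrons: Al^3+ has 10 e⁻ (Z=13), Mg^2+ has 10 e⁻ (Z=12), Ba^2+ has 54 e⁻ (Z=56), Cs^+ has 54 e⁻ (Z=55), I^- has 54 e⁻ (Z=53). Al^3+ < Mg^2+ (isoelectronic, higher Z=13 is smaller); Mg^2+ < Ba^2+ (same group, 3 shells fewer); Ba^2+ < Cs^+ (both 54 e⁻, Z=56>55); Cs^+ < I^- (both 54 e⁻, Z=55>53).

Al^3+ < Mg^2+ < Ba^2+ < Cs^+ < I^-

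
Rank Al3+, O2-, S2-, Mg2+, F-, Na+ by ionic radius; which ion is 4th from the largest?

Tabulating Z and e⁻: Al3+ (Z=13, 10 e⁻), Mg2+ (Z=12, 10 e⁻), Na+ (Z=11, 10 e⁻), F- (Z=9, 10 e⁻), O2- (Z=8, 10 e⁻), S2- (Z=16, 18 e⁻). Al3+ < Mg2+ (both 10 e⁻, Z=13>12); Mg2+ < Na+ (both 10 e⁻, Z=12>11); Na+ < F- (both 10 e⁻, Z=11>9); F- < O2- (both 10 e⁻, Z=9>8); O2- < S2- (same group, 1 shell fewer).
So the order is Al3+ < Mg2+ < Na+ < F- < O2- < S2-; the 4th-largest ion is Na+.

Na+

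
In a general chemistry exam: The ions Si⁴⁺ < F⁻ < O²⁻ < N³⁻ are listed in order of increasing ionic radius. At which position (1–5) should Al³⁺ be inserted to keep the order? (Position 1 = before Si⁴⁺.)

These species are isoelectronic with 10 electrons. The only difference is the number of protons: Si⁴⁺ (Z=14), Al³⁺ (Z=13), F⁻ (Z=9), O²⁻ (Z=8), N³⁻ (Z=7). The strongest nuclear pull (Si⁴⁺) gives the smallest ion.
Putting Al³⁺ in gives Si⁴⁺ < Al³⁺ < F⁻ < O²⁻ < N³⁻; it lands at slot 2.

2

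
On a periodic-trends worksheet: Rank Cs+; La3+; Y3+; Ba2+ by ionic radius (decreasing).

Work out protons and electrons: Y3+: 36 e⁻, Z=39, La3+: 54 e⁻, Z=57, Ba2+: 54 e⁻, Z=56, Cs+: 54 e⁻, Z=55. Y3+ < La3+ (same group, 1 shell fewer); La3+ < Ba2+ (isoelectronic, higher Z=57 is smaller); Ba2+ < Cs+ (both 54 e⁻, Z=56>55).

Cs+ > Ba2+ > La3+ > Y3+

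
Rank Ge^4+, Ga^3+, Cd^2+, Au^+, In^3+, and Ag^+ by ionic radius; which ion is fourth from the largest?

In^3+

Work out protons and electrons: Ge^4+ (Z=32, 28 e⁻), Ga^3+ (Z=31, 28 e⁻), In^3+ (Z=49, 46 e⁻), Cd^2+ (Z=48, 46 e⁻), Ag^+ (Z=47, 46 e⁻), Au^+ (Z=79, 78 e⁻). Ge^4+ < Ga^3+ (isoelectronic, higher Z=32 is smaller); Ga^3+ < In^3+ (same group, period 4 vs 5); In^3+ < Cd^2+ (isoelectronic, higher Z=49 is smaller); Cd^2+ < Ag^+ (isoelectronic, higher Z=48 is smaller); Ag^+ < Au^+ (same group, 1 shell fewer).
Ordering: Ge^4+ < Ga^3+ < In^3+ < Cd^2+ < Ag^+ < Au^+. The fourth largest is In^3+.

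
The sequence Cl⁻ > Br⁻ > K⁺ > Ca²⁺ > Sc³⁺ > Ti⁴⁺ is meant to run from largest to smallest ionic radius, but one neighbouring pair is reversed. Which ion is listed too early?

Cl⁻

Check each adjacent pair. Cl⁻ and Br⁻ are reversed: both in group 17 with the same charge; Cl⁻ (period 3) has the smaller radius. No other neighbouring pair contradicts the periodic trends, so Cl⁻ is the ion listed too early.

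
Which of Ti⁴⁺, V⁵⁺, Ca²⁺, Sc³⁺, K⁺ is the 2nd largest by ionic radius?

Each ion has 18 electrons. The ranking follows nuclear charge in reverse — greater Z gives a smaller radius. V⁵⁺ (Z=23), Ti⁴⁺ (Z=22), Sc³⁺ (Z=21), Ca²⁺ (Z=20), K⁺ (Z=19).
So the order is V⁵⁺ < Ti⁴⁺ < Sc³⁺ < Ca²⁺ < K⁺; the 2nd-largest ion is Ca²⁺.

Ca²⁺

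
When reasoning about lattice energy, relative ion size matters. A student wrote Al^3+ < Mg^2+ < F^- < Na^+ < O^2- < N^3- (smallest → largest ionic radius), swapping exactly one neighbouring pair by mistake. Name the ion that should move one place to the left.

Na^+

Compare adjacent ions: Na^+ and F^- share 10 electrons; the higher nuclear charge on Na (Z=11) contracts it more, so Na^+ < F^- — yet in this increasing list F^- sits before Na^+. Nothing else is reversed, so Na^+ should move one place to the left.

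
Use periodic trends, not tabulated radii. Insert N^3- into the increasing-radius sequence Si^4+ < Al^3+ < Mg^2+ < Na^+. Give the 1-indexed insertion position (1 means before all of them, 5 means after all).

5

All of these have 10 electrons (isoelectronic). With the same electron cloud, the ion with the most protons pulls it in tightest. Nuclear charges: Si^4+ (Z=14), Al^3+ (Z=13), Mg^2+ (Z=12), Na^+ (Z=11), N^3- (Z=7). Highest Z is smallest.
The complete sequence is Si^4+ < Al^3+ < Mg^2+ < Na^+ < N^3-. N^3- sits at position 5.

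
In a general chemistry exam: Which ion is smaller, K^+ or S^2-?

All of these have 18 electrons (isoelectronic). With the same electron cloud, the ion with the most protons pulls it in tightest. Nuclear charges: K^+ (Z=19), S^2- (Z=16). Highest Z is smallest.

K^+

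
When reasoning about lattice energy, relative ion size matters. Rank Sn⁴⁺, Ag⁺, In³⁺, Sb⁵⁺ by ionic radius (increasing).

Sb⁵⁺ < Sn⁴⁺ < In³⁺ < Ag⁺

Isoelectronic series (46 e⁻ each). Size is set by nuclear charge: more protons means a smaller ion. Sb⁵⁺ (Z=51), Sn⁴⁺ (Z=50), In³⁺ (Z=49), Ag⁺ (Z=47).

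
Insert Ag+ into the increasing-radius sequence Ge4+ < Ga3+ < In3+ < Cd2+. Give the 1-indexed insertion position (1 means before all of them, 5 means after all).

5

Work out protons and electrons: Ge4+ (Z=32, 28 e⁻), Ga3+ (Z=31, 28 e⁻), In3+ (Z=49, 46 e⁻), Cd2+ (Z=48, 46 e⁻), Ag+ (Z=47, 46 e⁻). Ge4+ < Ga3+ (isoelectronic, higher Z=32 is smaller); Ga3+ < In3+ (same group, 1 shell fewer); In3+ < Cd2+ (isoelectronic, higher Z=49 is smaller); Cd2+ < Ag+ (isoelectronic, higher Z=48 is smaller).
Merged order: Ge4+ < Ga3+ < In3+ < Cd2+ < Ag+ — Ag+ is number 5.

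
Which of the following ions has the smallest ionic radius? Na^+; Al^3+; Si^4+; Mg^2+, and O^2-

Si^4+

Each ion has 10 electrons. The ranking follows nuclear charge in reverse — greater Z gives a smaller radius. Si^4+ (Z=14), Al^3+ (Z=13), Mg^2+ (Z=12), Na^+ (Z=11), O^2- (Z=8).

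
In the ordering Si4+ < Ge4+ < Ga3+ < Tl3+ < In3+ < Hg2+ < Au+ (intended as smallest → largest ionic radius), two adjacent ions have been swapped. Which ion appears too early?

The pair Tl3+, In3+ is the wrong way round — same group and charge — period 5 sits above period 6, so In3+ is smaller. All other adjacent pairs agree with periodic trends, so Tl3+ is the misplaced ion.

Tl3+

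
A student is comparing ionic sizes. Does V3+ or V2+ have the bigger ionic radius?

V2+

Same element, different charge: the more highly charged cation has fewer electrons and a greater effective nuclear charge per electron, making V3+ the smallest.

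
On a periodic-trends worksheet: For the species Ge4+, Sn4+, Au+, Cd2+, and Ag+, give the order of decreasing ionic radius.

Au+ > Ag+ > Cd2+ > Sn4+ > Ge4+

Work out protons and electrons: Ge4+ (Z=32, 28 e⁻), Sn4+ (Z=50, 46 e⁻), Cd2+ (Z=48, 46 e⁻), Ag+ (Z=47, 46 e⁻), Au+ (Z=79, 78 e⁻). Ge4+ < Sn4+ (same group, period 4 vs 5); Sn4+ < Cd2+ (isoelectronic, higher Z=50 is smaller); Cd2+ < Ag+ (both 46 e⁻, Z=48>47); Ag+ < Au+ (same group, period 5 vs 6).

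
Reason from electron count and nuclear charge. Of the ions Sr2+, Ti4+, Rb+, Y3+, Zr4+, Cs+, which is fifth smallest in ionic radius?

Ti4+: 18 e⁻, Z=22, Zr4+: 36 e⁻, Z=40, Y3+: 36 e⁻, Z=39, Sr2+: 36 e⁻, Z=38, Rb+: 36 e⁻, Z=37, Cs+: 54 e⁻, Z=55. Ti4+ < Zr4+ (same group, 1 shell fewer); Zr4+ < Y3+ (isoelectronic, higher Z=40 is smaller); Y3+ < Sr2+ (isoelectronic, higher Z=39 is smaller); Sr2+ < Rb+ (isoelectronic, higher Z=38 is smaller); Rb+ < Cs+ (same group, period 5 vs 6).
So the order is Ti4+ < Zr4+ < Y3+ < Sr2+ < Rb+ < Cs+; the 5th-smallest ion is Rb+.

Rb+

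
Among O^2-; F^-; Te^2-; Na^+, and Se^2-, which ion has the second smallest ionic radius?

F^-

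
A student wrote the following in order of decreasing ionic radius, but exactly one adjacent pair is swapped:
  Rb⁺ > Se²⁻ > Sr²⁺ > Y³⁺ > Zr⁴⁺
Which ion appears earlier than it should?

The pair Rb⁺, Se²⁻ is the wrong way round — they are isoelectronic (36 e⁻) and Rb has more protons than Se (37 vs 34), making Rb⁺ smaller. All other adjacent pairs agree with periodic trends, so Rb⁺ is the misplaced ion.

Rb⁺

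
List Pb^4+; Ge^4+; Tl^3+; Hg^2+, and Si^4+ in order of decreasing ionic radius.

Hg^2+ > Tl^3+ > Pb^4+ > Ge^4+ > Si^4+

Tabulating Z and e⁻: Si^4+: 10 e⁻, Z=14, Ge^4+: 28 e⁻, Z=32, Pb^4+: 78 e⁻, Z=82, Tl^3+: 78 e⁻, Z=81, Hg^2+: 78 e⁻, Z=80. Si^4+ < Ge^4+ (same group, 1 shell fewer); Ge^4+ < Pb^4+ (same group, 2 shells fewer); Pb^4+ < Tl^3+ (isoelectronic, higher Z=82 is smaller); Tl^3+ < Hg^2+ (both 78 e⁻, Z=81>80).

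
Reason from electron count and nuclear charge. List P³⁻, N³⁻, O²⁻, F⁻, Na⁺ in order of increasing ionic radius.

Na⁺ < F⁻ < O²⁻ < N³⁻ < P³⁻

First list Z and electron count for each: Na⁺ has 10 e⁻ (Z=11), F⁻ has 10 e⁻ (Z=9), O²⁻ has 10 e⁻ (Z=8), N³⁻ has 10 e⁻ (Z=7), P³⁻ has 18 e⁻ (Z=15). Na⁺ < F⁻ (isoelectronic, higher Z=11 is smaller); F⁻ < O²⁻ (both 10 e⁻, Z=9>8); O²⁻ < N³⁻ (isoelectronic, higher Z=8 is smaller); N³⁻ < P³⁻ (same group, 1 shell fewer).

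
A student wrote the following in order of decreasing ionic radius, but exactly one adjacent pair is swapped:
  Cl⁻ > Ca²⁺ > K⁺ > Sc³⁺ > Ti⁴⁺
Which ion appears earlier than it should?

Ca²⁺

Scanning neighbour by neighbour, only Ca²⁺/K⁺ violates a trend: Ca²⁺ and K⁺ share 18 electrons; the higher nuclear charge on Ca (Z=20) contracts it more, so Ca²⁺ < K⁺. That makes Ca²⁺ the one sitting a position early relative to where it belongs.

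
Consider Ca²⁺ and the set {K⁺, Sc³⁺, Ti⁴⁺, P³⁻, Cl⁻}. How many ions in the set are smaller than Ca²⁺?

2

All of these have 18 electrons (isoelectronic). With the same electron cloud, the ion with the most protons pulls it in tightest. Nuclear charges: Ti⁴⁺ (Z=22), Sc³⁺ (Z=21), Ca²⁺ (Z=20), K⁺ (Z=19), Cl⁻ (Z=17), P³⁻ (Z=15). Highest Z is smallest.
Relative to Ca²⁺, the ions that are smaller are Ti⁴⁺, Sc³⁺. Count: 2.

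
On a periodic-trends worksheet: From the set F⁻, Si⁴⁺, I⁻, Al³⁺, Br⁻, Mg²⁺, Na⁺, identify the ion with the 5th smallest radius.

F⁻

Electron counts and nuclear charges: Si⁴⁺ has 10 e⁻ (Z=14), Al³⁺ has 10 e⁻ (Z=13), Mg²⁺ has 10 e⁻ (Z=12), Na⁺ has 10 e⁻ (Z=11), F⁻ has 10 e⁻ (Z=9), Br⁻ has 36 e⁻ (Z=35), I⁻ has 54 e⁻ (Z=53). Si⁴⁺ < Al³⁺ (isoelectronic, higher Z=14 is smaller); Al³⁺ < Mg²⁺ (isoelectronic, higher Z=13 is smaller); Mg²⁺ < Na⁺ (isoelectronic, higher Z=12 is smaller); Na⁺ < F⁻ (isoelectronic, higher Z=11 is smaller); F⁻ < Br⁻ (same group, 2 shells fewer); Br⁻ < I⁻ (same group, period 4 vs 5).
So the order is Si⁴⁺ < Al³⁺ < Mg²⁺ < Na⁺ < F⁻ < Br⁻ < I⁻; the 5th-smallest ion is F⁻.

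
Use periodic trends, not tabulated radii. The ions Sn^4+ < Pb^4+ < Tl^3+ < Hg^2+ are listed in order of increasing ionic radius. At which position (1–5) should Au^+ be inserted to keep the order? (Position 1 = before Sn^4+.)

5

First list Z and electron count for each: Sn^4+ (Z=50, 46 e⁻), Pb^4+ (Z=82, 78 e⁻), Tl^3+ (Z=81, 78 e⁻), Hg^2+ (Z=80, 78 e⁻), Au^+ (Z=79, 78 e⁻). Sn^4+ < Pb^4+ (same group, 1 shell fewer); Pb^4+ < Tl^3+ (both 78 e⁻, Z=82>81); Tl^3+ < Hg^2+ (both 78 e⁻, Z=81>80); Hg^2+ < Au^+ (isoelectronic, higher Z=80 is smaller).
With Au^+ included the full order is Sn^4+ < Pb^4+ < Tl^3+ < Hg^2+ < Au^+, so it takes position 5.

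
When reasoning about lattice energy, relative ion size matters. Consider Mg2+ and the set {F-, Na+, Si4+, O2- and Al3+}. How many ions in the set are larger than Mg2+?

Each ion has 10 electrons. The ranking follows nuclear charge in reverse — greater Z gives a smaller radius. Si4+ (Z=14), Al3+ (Z=13), Mg2+ (Z=12), Na+ (Z=11), F- (Z=9), O2- (Z=8).
Ordering all of them (including Mg2+) by radius gives Si4+ < Al3+ < Mg2+ < Na+ < F- < O2-. Count: 3.

3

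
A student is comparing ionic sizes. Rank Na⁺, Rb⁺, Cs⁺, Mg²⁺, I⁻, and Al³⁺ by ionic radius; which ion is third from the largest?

Rb⁺

First list Z and electron count for each: Al³⁺ has 10 e⁻ (Z=13), Mg²⁺ has 10 e⁻ (Z=12), Na⁺ has 10 e⁻ (Z=11), Rb⁺ has 36 e⁻ (Z=37), Cs⁺ has 54 e⁻ (Z=55), I⁻ has 54 e⁻ (Z=53). Al³⁺ < Mg²⁺ (both 10 e⁻, Z=13>12); Mg²⁺ < Na⁺ (both 10 e⁻, Z=12>11); Na⁺ < Rb⁺ (same group, period 3 vs 5); Rb⁺ < Cs⁺ (same group, 1 shell fewer); Cs⁺ < I⁻ (isoelectronic, higher Z=55 is smaller).
Ordering: Al³⁺ < Mg²⁺ < Na⁺ < Rb⁺ < Cs⁺ < I⁻. The third largest is Rb⁺.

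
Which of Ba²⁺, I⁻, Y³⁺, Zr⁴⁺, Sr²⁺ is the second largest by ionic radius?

Ba²⁺

Tabulating Z and e⁻: Zr⁴⁺: 36 e⁻, Z=40, Y³⁺: 36 e⁻, Z=39, Sr²⁺: 36 e⁻, Z=38, Ba²⁺: 54 e⁻, Z=56, I⁻: 54 e⁻, Z=53. Zr⁴⁺ < Y³⁺ (isoelectronic, higher Z=40 is smaller); Y³⁺ < Sr²⁺ (both 36 e⁻, Z=39>38); Sr²⁺ < Ba²⁺ (same group, period 5 vs 6); Ba²⁺ < I⁻ (both 54 e⁻, Z=56>53).
So the order is Zr⁴⁺ < Y³⁺ < Sr²⁺ < Ba²⁺ < I⁻; the 2nd-largest ion is Ba²⁺.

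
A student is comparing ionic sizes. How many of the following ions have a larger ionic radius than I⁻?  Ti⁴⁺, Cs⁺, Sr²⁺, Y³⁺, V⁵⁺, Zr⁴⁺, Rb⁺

0

Tabulating Z and e⁻: V⁵⁺: 18 e⁻, Z=23, Ti⁴⁺: 18 e⁻, Z=22, Zr⁴⁺: 36 e⁻, Z=40, Y³⁺: 36 e⁻, Z=39, Sr²⁺: 36 e⁻, Z=38, Rb⁺: 36 e⁻, Z=37, Cs⁺: 54 e⁻, Z=55, I⁻: 54 e⁻, Z=53. V⁵⁺ < Ti⁴⁺ (both 18 e⁻, Z=23>22); Ti⁴⁺ < Zr⁴⁺ (same group, 1 shell fewer); Zr⁴⁺ < Y³⁺ (isoelectronic, higher Z=40 is smaller); Y³⁺ < Sr²⁺ (isoelectronic, higher Z=39 is smaller); Sr²⁺ < Rb⁺ (isoelectronic, higher Z=38 is smaller); Rb⁺ < Cs⁺ (same group, period 5 vs 6); Cs⁺ < I⁻ (both 54 e⁻, Z=55>53).
Overall: V⁵⁺ < Ti⁴⁺ < Zr⁴⁺ < Y³⁺ < Sr²⁺ < Rb⁺ < Cs⁺ < I⁻. I⁻ has 7 below it and 0 above. That's 0.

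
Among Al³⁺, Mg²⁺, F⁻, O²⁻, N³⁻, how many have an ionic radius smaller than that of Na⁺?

2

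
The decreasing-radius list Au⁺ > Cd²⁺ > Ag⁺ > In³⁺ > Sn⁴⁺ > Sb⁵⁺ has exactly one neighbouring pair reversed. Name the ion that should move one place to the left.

Ag⁺

The pair Cd²⁺, Ag⁺ is the wrong way round — they are isoelectronic (46 e⁻) and Cd has more protons than Ag (48 vs 47), making Cd²⁺ smaller. All other adjacent pairs agree with periodic trends, so Ag⁺ is the misplaced ion.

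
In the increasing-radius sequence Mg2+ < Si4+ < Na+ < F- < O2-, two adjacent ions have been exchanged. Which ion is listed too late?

Si4+

The pair Mg2+, Si4+ is the wrong way round — Si4+ and Mg2+ share 10 electrons; the higher nuclear charge on Si (Z=14) contracts it more, so Si4+ < Mg2+. All other adjacent pairs agree with periodic trends, so Si4+ is the misplaced ion.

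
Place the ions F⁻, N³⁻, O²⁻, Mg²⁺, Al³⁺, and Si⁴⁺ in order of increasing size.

Si⁴⁺ < Al³⁺ < Mg²⁺ < F⁻ < O²⁻ < N³⁻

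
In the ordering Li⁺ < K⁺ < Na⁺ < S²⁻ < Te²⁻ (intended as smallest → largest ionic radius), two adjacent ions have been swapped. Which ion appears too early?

K⁺

Scanning neighbour by neighbour, only K⁺/Na⁺ violates a trend: both in group 1 with the same charge; Na⁺ (period 3) has the smaller radius. That makes K⁺ the one sitting a position early relative to where it belongs.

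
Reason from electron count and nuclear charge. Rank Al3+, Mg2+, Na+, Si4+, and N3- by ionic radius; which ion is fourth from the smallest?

Na+

All of these have 10 electrons (isoelectronic). With the same electron cloud, the ion with the most protons pulls it in tightest. Nuclear charges: Si4+ (Z=14), Al3+ (Z=13), Mg2+ (Z=12), Na+ (Z=11), N3- (Z=7). Highest Z is smallest.
Ordering: Si4+ < Al3+ < Mg2+ < Na+ < N3-. The fourth smallest is Na+.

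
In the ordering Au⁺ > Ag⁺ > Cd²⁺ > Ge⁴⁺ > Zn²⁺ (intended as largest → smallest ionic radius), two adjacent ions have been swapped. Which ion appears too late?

Check each adjacent pair. Ge⁴⁺ and Zn²⁺ are reversed: Ge⁴⁺ and Zn²⁺ share 28 electrons; the higher nuclear charge on Ge (Z=32) contracts it more, so Ge⁴⁺ < Zn²⁺. No other neighbouring pair contradicts the periodic trends, so Zn²⁺ is the ion listed too late.

Zn²⁺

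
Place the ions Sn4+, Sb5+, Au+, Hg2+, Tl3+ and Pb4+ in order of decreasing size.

Electron counts and nuclear charges: Sb5+ (Z=51, 46 e⁻), Sn4+ (Z=50, 46 e⁻), Pb4+ (Z=82, 78 e⁻), Tl3+ (Z=81, 78 e⁻), Hg2+ (Z=80, 78 e⁻), Au+ (Z=79, 78 e⁻). Sb5+ < Sn4+ (isoelectronic, higher Z=51 is smaller); Sn4+ < Pb4+ (same group, period 5 vs 6); Pb4+ < Tl3+ (both 78 e⁻, Z=82>81); Tl3+ < Hg2+ (both 78 e⁻, Z=81>80); Hg2+ < Au+ (both 78 e⁻, Z=80>79).

Au+ > Hg2+ > Tl3+ > Pb4+ > Sn4+ > Sb5+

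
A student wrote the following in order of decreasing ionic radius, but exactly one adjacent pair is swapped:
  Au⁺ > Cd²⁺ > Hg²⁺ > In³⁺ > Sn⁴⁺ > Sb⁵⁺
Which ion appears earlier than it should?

Compare adjacent ions: Cd²⁺ and Hg²⁺ are in one column with the same charge; the lighter period-5 ion has one fewer shell and is smaller — yet in this decreasing list Cd²⁺ sits before Hg²⁺. Nothing else is reversed, so Cd²⁺ should move one place to the right.

Cd²⁺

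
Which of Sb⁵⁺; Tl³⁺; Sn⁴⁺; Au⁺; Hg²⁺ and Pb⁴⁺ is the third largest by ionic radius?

Tl³⁺

Sb⁵⁺ (Z=51, 46 e⁻), Sn⁴⁺ (Z=50, 46 e⁻), Pb⁴⁺ (Z=82, 78 e⁻), Tl³⁺ (Z=81, 78 e⁻), Hg²⁺ (Z=80, 78 e⁻), Au⁺ (Z=79, 78 e⁻). Sb⁵⁺ < Sn⁴⁺ (isoelectronic, higher Z=51 is smaller); Sn⁴⁺ < Pb⁴⁺ (same group, 1 shell fewer); Pb⁴⁺ < Tl³⁺ (isoelectronic, higher Z=82 is smaller); Tl³⁺ < Hg²⁺ (both 78 e⁻, Z=81>80); Hg²⁺ < Au⁺ (isoelectronic, higher Z=80 is smaller).
Ordering: Sb⁵⁺ < Sn⁴⁺ < Pb⁴⁺ < Tl³⁺ < Hg²⁺ < Au⁺. The third largest is Tl³⁺.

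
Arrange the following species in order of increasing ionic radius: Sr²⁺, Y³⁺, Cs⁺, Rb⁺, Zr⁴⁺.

Zr⁴⁺ < Y³⁺ < Sr²⁺ < Rb⁺ < Cs⁺

Electron counts and nuclear charges: Zr⁴⁺ (Z=40, 36 e⁻), Y³⁺ (Z=39, 36 e⁻), Sr²⁺ (Z=38, 36 e⁻), Rb⁺ (Z=37, 36 e⁻), Cs⁺ (Z=55, 54 e⁻). Zr⁴⁺ < Y³⁺ (isoelectronic, higher Z=40 is smaller); Y³⁺ < Sr²⁺ (both 36 e⁻, Z=39>38); Sr²⁺ < Rb⁺ (both 36 e⁻, Z=38>37); Rb⁺ < Cs⁺ (same group, 1 shell fewer).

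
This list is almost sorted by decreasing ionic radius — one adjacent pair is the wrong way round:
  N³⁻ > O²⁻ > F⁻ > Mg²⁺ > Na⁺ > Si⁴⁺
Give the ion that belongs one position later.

Mg²⁺

Check each adjacent pair. Mg²⁺ and Na⁺ are reversed: Mg²⁺ and Na⁺ share 10 electrons; the higher nuclear charge on Mg (Z=12) contracts it more, so Mg²⁺ < Na⁺. No other neighbouring pair contradicts the periodic trends, so Mg²⁺ is the ion listed too early.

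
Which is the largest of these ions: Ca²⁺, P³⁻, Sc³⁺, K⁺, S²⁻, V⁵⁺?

All of these have 18 electrons (isoelectronic). With the same electron cloud, the ion with the most protons pulls it in tightest. Nuclear charges: V⁵⁺ (Z=23), Sc³⁺ (Z=21), Ca²⁺ (Z=20), K⁺ (Z=19), S²⁻ (Z=16), P³⁻ (Z=15). Highest Z is smallest.

P³⁻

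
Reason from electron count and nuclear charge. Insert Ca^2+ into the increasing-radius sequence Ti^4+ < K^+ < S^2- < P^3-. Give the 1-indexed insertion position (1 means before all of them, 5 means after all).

2

These species are isoelectronic with 18 electrons. The only difference is the number of protons: Ti^4+ (Z=22), Ca^2+ (Z=20), K^+ (Z=19), S^2- (Z=16), P^3- (Z=15). The strongest nuclear pull (Ti^4+) gives the smallest ion.
With Ca^2+ included the full order is Ti^4+ < Ca^2+ < K^+ < S^2- < P^3-, so it takes position 2.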